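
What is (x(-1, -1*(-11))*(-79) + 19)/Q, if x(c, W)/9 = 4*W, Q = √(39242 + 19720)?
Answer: -31265*√58962/58962 ≈ -128.76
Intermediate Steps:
Q = √58962 ≈ 242.82
x(c, W) = 36*W (x(c, W) = 9*(4*W) = 36*W)
(x(-1, -1*(-11))*(-79) + 19)/Q = ((36*(-1*(-11)))*(-79) + 19)/(√58962) = ((36*11)*(-79) + 19)*(√58962/58962) = (396*(-79) + 19)*(√58962/58962) = (-31284 + 19)*(√58962/58962) = -31265*√58962/58962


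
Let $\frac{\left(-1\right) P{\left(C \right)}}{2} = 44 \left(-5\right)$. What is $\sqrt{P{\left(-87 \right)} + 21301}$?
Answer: $\sqrt{21741} \approx 147.45$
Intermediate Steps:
$P{\left(C \right)} = 440$ ($P{\left(C \right)} = - 2 \cdot 44 \left(-5\right) = \left(-2\right) \left(-220\right) = 440$)
$\sqrt{P{\left(-87 \right)} + 21301} = \sqrt{440 + 21301} = \sqrt{21741}$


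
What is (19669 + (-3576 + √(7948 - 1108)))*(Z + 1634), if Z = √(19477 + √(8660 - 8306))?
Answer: (1634 + √(19477 + √354))*(16093 + 6*√190) ≈ 2.8690e+7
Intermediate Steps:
Z = √(19477 + √354) ≈ 139.63
(19669 + (-3576 + √(7948 - 1108)))*(Z + 1634) = (19669 + (-3576 + √(7948 - 1108)))*(√(19477 + √354) + 1634) = (19669 + (-3576 + √6840))*(1634 + √(19477 + √354)) = (19669 + (-3576 + 6*√190))*(1634 + √(19477 + √354)) = (16093 + 6*√190)*(1634 + √(19477 + √354)) = (1634 + √(19477 + √354))*(16093 + 6*√190)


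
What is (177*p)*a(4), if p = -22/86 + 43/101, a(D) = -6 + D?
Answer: -261252/4343 ≈ -60.155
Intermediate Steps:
p = 738/4343 (p = -22*1/86 + 43*(1/101) = -11/43 + 43/101 = 738/4343 ≈ 0.16993)
(177*p)*a(4) = (177*(738/4343))*(-6 + 4) = (130626/4343)*(-2) = -261252/4343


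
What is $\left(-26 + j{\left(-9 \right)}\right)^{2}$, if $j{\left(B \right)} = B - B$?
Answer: $676$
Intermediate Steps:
$j{\left(B \right)} = 0$
$\left(-26 + j{\left(-9 \right)}\right)^{2} = \left(-26 + 0\right)^{2} = \left(-26\right)^{2} = 676$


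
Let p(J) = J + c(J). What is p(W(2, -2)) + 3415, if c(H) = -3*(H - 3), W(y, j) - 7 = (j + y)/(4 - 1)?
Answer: 3410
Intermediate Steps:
W(y, j) = 7 + j/3 + y/3 (W(y, j) = 7 + (j + y)/(4 - 1) = 7 + (j + y)/3 = 7 + (j + y)*(⅓) = 7 + (j/3 + y/3) = 7 + j/3 + y/3)
c(H) = 9 - 3*H (c(H) = -3*(-3 + H) = 9 - 3*H)
p(J) = 9 - 2*J (p(J) = J + (9 - 3*J) = 9 - 2*J)
p(W(2, -2)) + 3415 = (9 - 2*(7 + (⅓)*(-2) + (⅓)*2)) + 3415 = (9 - 2*(7 - ⅔ + ⅔)) + 3415 = (9 - 2*7) + 3415 = (9 - 14) + 3415 = -5 + 3415 = 3410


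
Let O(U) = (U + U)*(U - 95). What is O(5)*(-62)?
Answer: 55800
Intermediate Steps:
O(U) = 2*U*(-95 + U) (O(U) = (2*U)*(-95 + U) = 2*U*(-95 + U))
O(5)*(-62) = (2*5*(-95 + 5))*(-62) = (2*5*(-90))*(-62) = -900*(-62) = 55800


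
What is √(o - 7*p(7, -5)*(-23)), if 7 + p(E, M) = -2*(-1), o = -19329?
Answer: I*√20134 ≈ 141.89*I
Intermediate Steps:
p(E, M) = -5 (p(E, M) = -7 - 2*(-1) = -7 + 2 = -5)
√(o - 7*p(7, -5)*(-23)) = √(-19329 - 7*(-5)*(-23)) = √(-19329 + 35*(-23)) = √(-19329 - 805) = √(-20134) = I*√20134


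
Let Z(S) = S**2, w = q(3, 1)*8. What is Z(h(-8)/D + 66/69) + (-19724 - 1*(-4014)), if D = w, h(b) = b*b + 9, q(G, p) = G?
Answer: -4782028991/304704 ≈ -15694.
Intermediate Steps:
h(b) = 9 + b**2 (h(b) = b**2 + 9 = 9 + b**2)
w = 24 (w = 3*8 = 24)
D = 24
Z(h(-8)/D + 66/69) + (-19724 - 1*(-4014)) = ((9 + (-8)**2)/24 + 66/69)**2 + (-19724 - 1*(-4014)) = ((9 + 64)*(1/24) + 66*(1/69))**2 + (-19724 + 4014) = (73*(1/24) + 22/23)**2 - 15710 = (73/24 + 22/23)**2 - 15710 = (2207/552)**2 - 15710 = 4870849/304704 - 15710 = -4782028991/304704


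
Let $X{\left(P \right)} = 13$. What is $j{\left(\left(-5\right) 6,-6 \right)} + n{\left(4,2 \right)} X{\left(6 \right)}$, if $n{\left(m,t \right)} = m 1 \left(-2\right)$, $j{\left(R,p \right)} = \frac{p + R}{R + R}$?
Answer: $- \frac{517}{5} \approx -103.4$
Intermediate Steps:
$j{\left(R,p \right)} = \frac{R + p}{2 R}$
$n{\left(m,t \right)} = - 2 m$ ($n{\left(m,t \right)} = m \left(-2\right) = - 2 m$)
$j{\left(\left(-5\right) 6,-6 \right)} + n{\left(4,2 \right)} X{\left(6 \right)} = \frac{\left(-5\right) 6 - 6}{2 \left(\left(-5\right) 6\right)} + \left(-2\right) 4 \cdot 13 = \frac{-30 - 6}{2 \left(-30\right)} - 104 = \frac{1}{2} \left(- \frac{1}{30}\right) \left(-36\right) - 104 = \frac{3}{5} - 104 = - \frac{517}{5}$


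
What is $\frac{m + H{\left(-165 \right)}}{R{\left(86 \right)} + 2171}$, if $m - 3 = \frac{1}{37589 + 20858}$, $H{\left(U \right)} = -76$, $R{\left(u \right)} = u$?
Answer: $- \frac{4266630}{131914879} \approx -0.032344$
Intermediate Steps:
$m = \frac{175342}{58447}$ ($m = 3 + \frac{1}{37589 + 20858} = 3 + \frac{1}{58447} = \frac{175342}{58447} \approx 3.0$)
$\frac{m + H{\left(-165 \right)}}{R{\left(86 \right)} + 2171} = \frac{\frac{175342}{58447} - 76}{86 + 2171} = - \frac{4266630}{58447 \cdot 2257} = \left(- \frac{4266630}{58447}\right) \frac{1}{2257} = - \frac{4266630}{131914879}$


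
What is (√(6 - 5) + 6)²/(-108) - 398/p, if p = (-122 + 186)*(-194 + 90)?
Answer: -35395/89856 ≈ -0.39391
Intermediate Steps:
p = -6656 (p = 64*(-104) = -6656)
(√(6 - 5) + 6)²/(-108) - 398/p = (√(6 - 5) + 6)²/(-108) - 398/(-6656) = (√1 + 6)²*(-1/108) - 398*(-1/6656) = (1 + 6)²*(-1/108) + 199/3328 = 7²*(-1/108) + 199/3328 = 49*(-1/108) + 199/3328 = -49/108 + 199/3328 = -35395/89856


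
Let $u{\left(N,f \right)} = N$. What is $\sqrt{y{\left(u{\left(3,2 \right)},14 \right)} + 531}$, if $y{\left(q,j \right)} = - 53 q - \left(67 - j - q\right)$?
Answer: $\sqrt{322} \approx 17.944$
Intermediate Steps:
$y{\left(q,j \right)} = -67 + j - 52 q$ ($y{\left(q,j \right)} = - 53 q - \left(67 - j - q\right) = - 53 q + \left(-67 + j + q\right) = -67 + j - 52 q$)
$\sqrt{y{\left(u{\left(3,2 \right)},14 \right)} + 531} = \sqrt{\left(-67 + 14 - 156\right) + 531} = \sqrt{-209 + 531} = \sqrt{322}$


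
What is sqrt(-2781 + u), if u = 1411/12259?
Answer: 14*I*sqrt(2132244647)/12259 ≈ 52.734*I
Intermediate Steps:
u = 1411/12259 (u = 1411*(1/12259) = 1411/12259 ≈ 0.11510)
sqrt(-2781 + u) = sqrt(-2781 + 1411/12259) = sqrt(-34090868/12259) = 14*I*sqrt(2132244647)/12259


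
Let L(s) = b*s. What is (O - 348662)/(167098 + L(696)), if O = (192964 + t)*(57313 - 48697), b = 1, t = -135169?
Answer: 248806529/83897 ≈ 2965.6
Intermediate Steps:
L(s) = s (L(s) = 1*s = s)
O = 497961720 (O = (192964 - 135169)*(57313 - 48697) = 57795*8616 = 497961720)
(O - 348662)/(167098 + L(696)) = (497961720 - 348662)/(167098 + 696) = 497613058/167794 = 497613058*(1/167794) = 248806529/83897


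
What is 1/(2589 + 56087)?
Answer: 1/58676 ≈ 1.7043e-5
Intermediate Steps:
1/(2589 + 56087) = 1/58676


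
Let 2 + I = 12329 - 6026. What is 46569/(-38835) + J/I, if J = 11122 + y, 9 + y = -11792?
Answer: -106600078/81566445 ≈ -1.3069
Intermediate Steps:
y = -11801 (y = -9 - 11792 = -11801)
I = 6301 (I = -2 + (12329 - 6026) = -2 + 6303 = 6301)
J = -679 (J = 11122 - 11801 = -679)
46569/(-38835) + J/I = 46569/(-38835) - 679/6301 = 46569*(-1/38835) - 679*1/6301 = -15523/12945 - 679/6301 = -106600078/81566445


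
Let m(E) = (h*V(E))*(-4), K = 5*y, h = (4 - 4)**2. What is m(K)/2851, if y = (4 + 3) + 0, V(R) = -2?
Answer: 0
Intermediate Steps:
y = 7 (y = 7 + 0 = 7)
h = 0 (h = 0**2 = 0)
K = 35 (K = 5*7 = 35)
m(E) = 0 (m(E) = (0*(-2))*(-4) = 0*(-4) = 0)
m(K)/2851 = 0/2851 = 0*(1/2851) = 0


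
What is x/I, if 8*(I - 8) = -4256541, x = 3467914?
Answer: -27743312/4256477 ≈ -6.5179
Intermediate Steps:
I = -4256477/8 (I = 8 + (⅛)*(-4256541) = 8 - 4256541/8 = -4256477/8 ≈ -5.3206e+5)
x/I = 3467914/(-4256477/8) = 3467914*(-8/4256477) = -27743312/4256477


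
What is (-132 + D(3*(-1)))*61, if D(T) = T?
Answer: -8235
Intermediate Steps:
(-132 + D(3*(-1)))*61 = (-132 + 3*(-1))*61 = (-132 - 3)*61 = -135*61 = -8235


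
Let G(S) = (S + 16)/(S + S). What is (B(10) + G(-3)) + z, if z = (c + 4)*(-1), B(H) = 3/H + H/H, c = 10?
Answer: -223/15 ≈ -14.867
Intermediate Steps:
B(H) = 1 + 3/H (B(H) = 3/H + 1 = 1 + 3/H)
G(S) = (16 + S)/(2*S) (G(S) = (16 + S)/((2*S)) = (16 + S)*(1/(2*S)) = (16 + S)/(2*S))
z = -14 (z = (10 + 4)*(-1) = 14*(-1) = -14)
(B(10) + G(-3)) + z = ((3 + 10)/10 + (½)*(16 - 3)/(-3)) - 14 = ((⅒)*13 + (½)*(-⅓)*13) - 14 = (13/10 - 13/6) - 14 = -13/15 - 14 = -223/15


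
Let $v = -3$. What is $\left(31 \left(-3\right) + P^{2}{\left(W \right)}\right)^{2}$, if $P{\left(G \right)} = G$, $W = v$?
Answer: $7056$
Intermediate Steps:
$W = -3$
$\left(31 \left(-3\right) + P^{2}{\left(W \right)}\right)^{2} = \left(31 \left(-3\right) + \left(-3\right)^{2}\right)^{2} = \left(-93 + 9\right)^{2} = \left(-84\right)^{2} = 7056$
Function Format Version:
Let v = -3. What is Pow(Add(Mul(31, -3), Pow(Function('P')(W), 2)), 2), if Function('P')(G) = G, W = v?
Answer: 7056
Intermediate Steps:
W = -3
Pow(Add(Mul(31, -3), Pow(Function('P')(W), 2)), 2) = Pow(Add(Mul(31, -3), Pow(-3, 2)), 2) = Pow(Add(-93, 9), 2) = Pow(-84, 2) = 7056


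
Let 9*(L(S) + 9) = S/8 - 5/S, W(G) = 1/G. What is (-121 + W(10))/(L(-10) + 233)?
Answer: -7254/13435 ≈ -0.53993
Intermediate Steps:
L(S) = -9 - 5/(9*S) + S/72 (L(S) = -9 + (S/8 - 5/S)/9 = -9 + (-5/S + S/8)/9 = -9 + (-5/(9*S) + S/72) = -9 - 5/(9*S) + S/72)
(-121 + W(10))/(L(-10) + 233) = (-121 + 1/10)/((1/72)*(-40 - 10*(-648 - 10))/(-10) + 233) = (-121 + 1/10)/((1/72)*(-1/10)*(-40 - 10*(-658)) + 233) = -1209/(10*((1/72)*(-1/10)*(-40 + 6580) + 233)) = -1209/(10*((1/72)*(-1/10)*6540 + 233)) = -1209/(10*(-109/12 + 233)) = -1209/(10*2687/12) = -1209/10*12/2687 = -7254/13435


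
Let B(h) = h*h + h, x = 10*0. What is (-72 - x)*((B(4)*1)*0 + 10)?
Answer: -720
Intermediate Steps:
x = 0
B(h) = h + h² (B(h) = h² + h = h + h²)
(-72 - x)*((B(4)*1)*0 + 10) = (-72 - 1*0)*(((4*(1 + 4))*1)*0 + 10) = (-72 + 0)*(((4*5)*1)*0 + 10) = -72*((20*1)*0 + 10) = -72*(20*0 + 10) = -72*(0 + 10) = -72*10 = -720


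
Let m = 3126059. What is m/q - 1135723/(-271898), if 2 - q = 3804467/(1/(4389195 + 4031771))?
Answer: 18192741571638730889/4355437165046308880 ≈ 4.1770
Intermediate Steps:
q = -32037287255120 (q = 2 - 3804467/(1/(4389195 + 4031771)) = 2 - 3804467/(1/8420966) = 2 - 3804467/1/8420966 = 2 - 3804467*8420966 = 2 - 1*32037287255122 = 2 - 32037287255122 = -32037287255120)
m/q - 1135723/(-271898) = 3126059/(-32037287255120) - 1135723/(-271898) = 3126059*(-1/32037287255120) - 1135723*(-1/271898) = -3126059/32037287255120 + 1135723/271898 = 18192741571638730889/4355437165046308880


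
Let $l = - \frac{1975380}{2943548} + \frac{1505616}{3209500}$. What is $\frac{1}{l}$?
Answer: $- \frac{84351047375}{17036867361} \approx -4.9511$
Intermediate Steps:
$l = - \frac{17036867361}{84351047375}$ ($l = \left(-1975380\right) \frac{1}{2943548} + 1505616 \cdot \frac{1}{3209500} = - \frac{493845}{735887} + \frac{53772}{114625} = - \frac{17036867361}{84351047375} \approx -0.20198$)
$\frac{1}{l} = \frac{1}{- \frac{17036867361}{84351047375}} = - \frac{84351047375}{17036867361}$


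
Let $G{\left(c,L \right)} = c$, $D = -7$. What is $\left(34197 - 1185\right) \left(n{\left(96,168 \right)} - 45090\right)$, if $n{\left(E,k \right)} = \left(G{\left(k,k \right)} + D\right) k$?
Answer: $-595602504$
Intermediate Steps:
$n{\left(E,k \right)} = k \left(-7 + k\right)$ ($n{\left(E,k \right)} = \left(k - 7\right) k = \left(-7 + k\right) k = k \left(-7 + k\right)$)
$\left(34197 - 1185\right) \left(n{\left(96,168 \right)} - 45090\right) = \left(34197 - 1185\right) \left(168 \left(-7 + 168\right) - 45090\right) = 33012 \left(168 \cdot 161 - 45090\right) = 33012 \left(27048 - 45090\right) = 33012 \left(-18042\right) = -595602504$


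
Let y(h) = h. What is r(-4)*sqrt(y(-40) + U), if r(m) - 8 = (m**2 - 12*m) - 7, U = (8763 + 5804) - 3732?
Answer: 65*sqrt(10795) ≈ 6753.4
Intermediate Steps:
U = 10835 (U = 14567 - 3732 = 10835)
r(m) = 1 + m**2 - 12*m (r(m) = 8 + ((m**2 - 12*m) - 7) = 8 + (-7 + m**2 - 12*m) = 1 + m**2 - 12*m)
r(-4)*sqrt(y(-40) + U) = (1 + (-4)**2 - 12*(-4))*sqrt(-40 + 10835) = (1 + 16 + 48)*sqrt(10795) = 65*sqrt(10795)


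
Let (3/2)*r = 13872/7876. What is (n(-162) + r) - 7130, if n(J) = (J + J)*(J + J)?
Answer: 192661086/1969 ≈ 97847.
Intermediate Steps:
n(J) = 4*J**2 (n(J) = (2*J)*(2*J) = 4*J**2)
r = 2312/1969 (r = 2*(13872/7876)/3 = 2*(13872*(1/7876))/3 = (2/3)*(3468/1969) = 2312/1969 ≈ 1.1742)
(n(-162) + r) - 7130 = (4*(-162)**2 + 2312/1969) - 7130 = (4*26244 + 2312/1969) - 7130 = (104976 + 2312/1969) - 7130 = 206700056/1969 - 7130 = 192661086/1969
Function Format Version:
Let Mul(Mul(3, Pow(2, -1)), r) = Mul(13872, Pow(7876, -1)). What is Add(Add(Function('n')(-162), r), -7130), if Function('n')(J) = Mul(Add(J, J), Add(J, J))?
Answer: Rational(192661086, 1969) ≈ 97847.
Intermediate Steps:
Function('n')(J) = Mul(4, Pow(J, 2)) (Function('n')(J) = Mul(Mul(2, J), Mul(2, J)) = Mul(4, Pow(J, 2)))
r = Rational(2312, 1969) (r = Mul(Rational(2, 3), Mul(13872, Pow(7876, -1))) = Mul(Rational(2, 3), Mul(13872, Rational(1, 7876))) = Mul(Rational(2, 3), Rational(3468, 1969)) = Rational(2312, 1969) ≈ 1.1742)
Add(Add(Function('n')(-162), r), -7130) = Add(Add(Mul(4, Pow(-162, 2)), Rational(2312, 1969)), -7130) = Add(Add(Mul(4, 26244), Rational(2312, 1969)), -7130) = Add(Add(104976, Rational(2312, 1969)), -7130) = Add(Rational(206700056, 1969), -7130) = Rational(192661086, 1969)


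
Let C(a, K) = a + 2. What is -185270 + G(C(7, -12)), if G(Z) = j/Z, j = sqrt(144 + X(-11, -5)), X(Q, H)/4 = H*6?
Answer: -185270 + 2*sqrt(6)/9 ≈ -1.8527e+5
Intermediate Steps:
X(Q, H) = 24*H (X(Q, H) = 4*(H*6) = 4*(6*H) = 24*H)
j = 2*sqrt(6) (j = sqrt(144 + 24*(-5)) = sqrt(144 - 120) = sqrt(24) = 2*sqrt(6) ≈ 4.8990)
C(a, K) = 2 + a
G(Z) = 2*sqrt(6)/Z (G(Z) = (2*sqrt(6))/Z = 2*sqrt(6)/Z)
-185270 + G(C(7, -12)) = -185270 + 2*sqrt(6)/(2 + 7) = -185270 + 2*sqrt(6)/9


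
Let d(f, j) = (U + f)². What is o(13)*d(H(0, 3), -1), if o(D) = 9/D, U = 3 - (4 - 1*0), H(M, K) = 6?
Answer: 225/13 ≈ 17.308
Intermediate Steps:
U = -1 (U = 3 - (4 + 0) = 3 - 1*4 = 3 - 4 = -1)
d(f, j) = (-1 + f)²
o(13)*d(H(0, 3), -1) = (9/13)*(-1 + 6)² = (9*(1/13))*5² = (9/13)*25 = 225/13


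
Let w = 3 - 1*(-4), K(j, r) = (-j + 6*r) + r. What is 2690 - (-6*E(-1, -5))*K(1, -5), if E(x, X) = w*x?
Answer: 4202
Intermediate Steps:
K(j, r) = -j + 7*r
w = 7 (w = 3 + 4 = 7)
E(x, X) = 7*x
2690 - (-6*E(-1, -5))*K(1, -5) = 2690 - (-42*(-1))*(-1*1 + 7*(-5)) = 2690 - (-6*(-7))*(-1 - 35) = 2690 - 42*(-36) = 2690 - 1*(-1512) = 2690 + 1512 = 4202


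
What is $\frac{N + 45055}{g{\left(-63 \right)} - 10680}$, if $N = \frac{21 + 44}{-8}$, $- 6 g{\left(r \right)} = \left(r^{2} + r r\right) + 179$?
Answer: $- \frac{1081125}{288788} \approx -3.7437$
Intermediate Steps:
$g{\left(r \right)} = - \frac{179}{6} - \frac{r^{2}}{3}$ ($g{\left(r \right)} = - \frac{\left(r^{2} + r r\right) + 179}{6} = - \frac{\left(r^{2} + r^{2}\right) + 179}{6} = - \frac{2 r^{2} + 179}{6} = - \frac{179 + 2 r^{2}}{6} = - \frac{179}{6} - \frac{r^{2}}{3}$)
$N = - \frac{65}{8}$ ($N = 65 \left(- \frac{1}{8}\right) = - \frac{65}{8} \approx -8.125$)
$\frac{N + 45055}{g{\left(-63 \right)} - 10680} = \frac{- \frac{65}{8} + 45055}{\left(- \frac{179}{6} - \frac{\left(-63\right)^{2}}{3}\right) - 10680} = \frac{360375}{8 \left(\left(- \frac{179}{6} - 1323\right) - 10680\right)} = \frac{360375}{8 \left(- \frac{8117}{6} - 10680\right)} = \frac{360375}{8 \left(- \frac{72197}{6}\right)} = \frac{360375}{8} \left(- \frac{6}{72197}\right) = - \frac{1081125}{288788}$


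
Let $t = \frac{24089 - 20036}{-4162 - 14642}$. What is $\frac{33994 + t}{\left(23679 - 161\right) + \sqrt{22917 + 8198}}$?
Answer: $\frac{2505525889119}{1733306365006} - \frac{1491511287 \sqrt{635}}{3466612730012} \approx 1.4347$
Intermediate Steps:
$t = - \frac{1351}{6268}$ ($t = \frac{4053}{-18804} = 4053 \left(- \frac{1}{18804}\right) = - \frac{1351}{6268} \approx -0.21554$)
$\frac{33994 + t}{\left(23679 - 161\right) + \sqrt{22917 + 8198}} = \frac{33994 - \frac{1351}{6268}}{\left(23679 - 161\right) + \sqrt{22917 + 8198}} = \frac{213073041}{6268 \left(\left(23679 - 161\right) + \sqrt{31115}\right)} = \frac{213073041}{6268 \left(23518 + 7 \sqrt{635}\right)}$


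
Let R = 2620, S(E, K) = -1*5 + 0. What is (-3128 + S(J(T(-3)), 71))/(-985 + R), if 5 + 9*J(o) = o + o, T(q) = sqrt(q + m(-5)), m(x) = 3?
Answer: -3133/1635 ≈ -1.9162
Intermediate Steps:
T(q) = sqrt(3 + q) (T(q) = sqrt(q + 3) = sqrt(3 + q))
J(o) = -5/9 + 2*o/9 (J(o) = -5/9 + (o + o)/9 = -5/9 + (2*o)/9 = -5/9 + 2*o/9)
S(E, K) = -5 (S(E, K) = -5 + 0 = -5)
(-3128 + S(J(T(-3)), 71))/(-985 + R) = (-3128 - 5)/(-985 + 2620) = -3133/1635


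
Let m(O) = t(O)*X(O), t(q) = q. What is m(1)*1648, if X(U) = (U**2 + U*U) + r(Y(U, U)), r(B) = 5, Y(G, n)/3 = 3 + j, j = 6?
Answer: 11536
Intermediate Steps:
Y(G, n) = 27 (Y(G, n) = 3*(3 + 6) = 3*9 = 27)
X(U) = 5 + 2*U**2 (X(U) = (U**2 + U*U) + 5 = (U**2 + U**2) + 5 = 2*U**2 + 5 = 5 + 2*U**2)
m(O) = O*(5 + 2*O**2)
m(1)*1648 = (1*(5 + 2*1**2))*1648 = (1*(5 + 2*1))*1648 = (1*(5 + 2))*1648 = (1*7)*1648 = 7*1648 = 11536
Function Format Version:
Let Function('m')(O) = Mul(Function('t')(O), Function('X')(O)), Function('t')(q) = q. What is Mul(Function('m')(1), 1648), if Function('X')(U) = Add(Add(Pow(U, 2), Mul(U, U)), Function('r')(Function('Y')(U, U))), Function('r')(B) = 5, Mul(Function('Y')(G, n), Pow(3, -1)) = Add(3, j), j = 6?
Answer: 11536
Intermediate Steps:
Function('Y')(G, n) = 27 (Function('Y')(G, n) = Mul(3, Add(3, 6)) = Mul(3, 9) = 27)
Function('X')(U) = Add(5, Mul(2, Pow(U, 2))) (Function('X')(U) = Add(Add(Pow(U, 2), Mul(U, U)), 5) = Add(Add(Pow(U, 2), Pow(U, 2)), 5) = Add(Mul(2, Pow(U, 2)), 5) = Add(5, Mul(2, Pow(U, 2))))
Function('m')(O) = Mul(O, Add(5, Mul(2, Pow(O, 2))))
Mul(Function('m')(1), 1648) = Mul(Mul(1, Add(5, Mul(2, Pow(1, 2)))), 1648) = Mul(Mul(1, Add(5, Mul(2, 1))), 1648) = Mul(Mul(1, Add(5, 2)), 1648) = Mul(Mul(1, 7), 1648) = Mul(7, 1648) = 11536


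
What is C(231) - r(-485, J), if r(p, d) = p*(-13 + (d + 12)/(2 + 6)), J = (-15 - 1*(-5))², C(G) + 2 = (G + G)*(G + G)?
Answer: 213927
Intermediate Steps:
C(G) = -2 + 4*G² (C(G) = -2 + (G + G)*(G + G) = -2 + (2*G)*(2*G) = -2 + 4*G²)
J = 100 (J = (-15 + 5)² = (-10)² = 100)
r(p, d) = p*(-23/2 + d/8) (r(p, d) = p*(-13 + (12 + d)/8) = p*(-13 + (12 + d)*(⅛)) = p*(-13 + (3/2 + d/8)) = p*(-23/2 + d/8))
C(231) - r(-485, J) = (-2 + 4*231²) - (-485)*(-92 + 100)/8 = (-2 + 4*53361) - (-485)*8/8 = (-2 + 213444) - 1*(-485) = 213442 + 485 = 213927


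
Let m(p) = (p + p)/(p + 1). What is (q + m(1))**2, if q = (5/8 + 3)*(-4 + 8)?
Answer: 961/4 ≈ 240.25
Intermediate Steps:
m(p) = 2*p/(1 + p) (m(p) = (2*p)/(1 + p) = 2*p/(1 + p))
q = 29/2 (q = (5*(1/8) + 3)*4 = (5/8 + 3)*4 = (29/8)*4 = 29/2 ≈ 14.500)
(q + m(1))**2 = (29/2 + 2*1/(1 + 1))**2 = (29/2 + 2*1/2)**2 = (29/2 + 2*1*(1/2))**2 = (29/2 + 1)**2 = (31/2)**2 = 961/4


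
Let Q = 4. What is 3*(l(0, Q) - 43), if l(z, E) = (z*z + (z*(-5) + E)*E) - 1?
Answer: -84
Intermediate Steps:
l(z, E) = -1 + z² + E*(E - 5*z) (l(z, E) = (z² + (-5*z + E)*E) - 1 = (z² + (E - 5*z)*E) - 1 = (z² + E*(E - 5*z)) - 1 = -1 + z² + E*(E - 5*z))
3*(l(0, Q) - 43) = 3*((-1 + 4² + 0² - 5*4*0) - 43) = 3*((-1 + 16 + 0 + 0) - 43) = 3*(15 - 43) = 3*(-28) = -84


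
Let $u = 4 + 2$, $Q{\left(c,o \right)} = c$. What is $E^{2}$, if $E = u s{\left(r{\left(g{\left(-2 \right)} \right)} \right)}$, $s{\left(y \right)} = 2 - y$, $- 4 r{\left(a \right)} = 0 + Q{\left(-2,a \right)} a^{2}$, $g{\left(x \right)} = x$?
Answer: $0$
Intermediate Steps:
$r{\left(a \right)} = \frac{a^{2}}{2}$ ($r{\left(a \right)} = - \frac{0 - 2 a^{2}}{4} = - \frac{\left(-2\right) a^{2}}{4} = \frac{a^{2}}{2}$)
$u = 6$
$E = 0$ ($E = 6 \left(2 - \frac{\left(-2\right)^{2}}{2}\right) = 6 \left(2 - \frac{1}{2} \cdot 4\right) = 6 \left(2 - 2\right) = 6 \cdot 0 = 0$)
$E^{2} = 0^{2} = 0$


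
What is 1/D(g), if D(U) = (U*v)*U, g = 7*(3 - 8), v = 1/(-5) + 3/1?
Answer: 1/3430 ≈ 0.00029154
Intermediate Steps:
v = 14/5 (v = 1*(-1/5) + 3*1 = -1/5 + 3 = 14/5 ≈ 2.8000)
g = -35 (g = 7*(-5) = -35)
D(U) = 14*U**2/5 (D(U) = (U*(14/5))*U = (14*U/5)*U = 14*U**2/5)
1/D(g) = 1/((14/5)*(-35)**2) = 1/((14/5)*1225) = 1/3430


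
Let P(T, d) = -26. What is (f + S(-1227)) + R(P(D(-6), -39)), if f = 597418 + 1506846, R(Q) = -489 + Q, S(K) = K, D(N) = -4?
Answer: 2102522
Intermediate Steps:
f = 2104264
(f + S(-1227)) + R(P(D(-6), -39)) = (2104264 - 1227) + (-489 - 26) = 2103037 - 515 = 2102522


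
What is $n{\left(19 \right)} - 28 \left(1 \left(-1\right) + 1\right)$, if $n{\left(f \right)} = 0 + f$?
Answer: $19$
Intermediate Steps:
$n{\left(f \right)} = f$
$n{\left(19 \right)} - 28 \left(1 \left(-1\right) + 1\right) = 19 - 28 \left(1 \left(-1\right) + 1\right) = 19 - 28 \left(-1 + 1\right) = 19 - 0 = 19 + 0 = 19$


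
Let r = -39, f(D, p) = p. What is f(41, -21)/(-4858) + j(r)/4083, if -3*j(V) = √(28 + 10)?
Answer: 3/694 - √38/12249 ≈ 0.0038195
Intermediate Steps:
j(V) = -√38/3 (j(V) = -√(28 + 10)/3 = -√38/3)
f(41, -21)/(-4858) + j(r)/4083 = -21/(-4858) - √38/3/4083 = -21*(-1/4858) - √38/3*(1/4083) = 3/694 - √38/12249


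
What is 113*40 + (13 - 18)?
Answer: 4515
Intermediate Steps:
113*40 + (13 - 18) = 4520 - 5 = 4515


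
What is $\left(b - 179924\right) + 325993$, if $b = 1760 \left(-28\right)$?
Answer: $96789$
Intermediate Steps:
$b = -49280$
$\left(b - 179924\right) + 325993 = \left(-49280 - 179924\right) + 325993 = -229204 + 325993 = 96789$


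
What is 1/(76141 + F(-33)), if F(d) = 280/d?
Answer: 33/2512373 ≈ 1.3135e-5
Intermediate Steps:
1/(76141 + F(-33)) = 1/(76141 + 280/(-33)) = 1/(76141 + 280*(-1/33)) = 1/(76141 - 280/33) = 1/(2512373/33) = 33/2512373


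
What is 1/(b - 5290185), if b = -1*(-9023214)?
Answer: 1/3733029 ≈ 2.6788e-7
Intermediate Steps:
b = 9023214
1/(b - 5290185) = 1/(9023214 - 5290185) = 1/3733029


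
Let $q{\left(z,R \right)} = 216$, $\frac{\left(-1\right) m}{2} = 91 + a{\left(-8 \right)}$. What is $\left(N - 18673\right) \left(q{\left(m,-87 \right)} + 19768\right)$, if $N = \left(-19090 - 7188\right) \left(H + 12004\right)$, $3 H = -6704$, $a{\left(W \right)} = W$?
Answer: $- \frac{15391909473712}{3} \approx -5.1306 \cdot 10^{12}$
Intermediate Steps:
$m = -166$ ($m = - 2 \left(91 - 8\right) = \left(-2\right) 83 = -166$)
$H = - \frac{6704}{3}$ ($H = \frac{1}{3} \left(-6704\right) = - \frac{6704}{3} \approx -2234.7$)
$N = - \frac{770155624}{3}$ ($N = \left(-19090 - 7188\right) \left(- \frac{6704}{3} + 12004\right) = \left(-26278\right) \frac{29308}{3} = - \frac{770155624}{3} \approx -2.5672 \cdot 10^{8}$)
$\left(N - 18673\right) \left(q{\left(m,-87 \right)} + 19768\right) = \left(- \frac{770155624}{3} - 18673\right) \left(216 + 19768\right) = \left(- \frac{770211643}{3}\right) 19984 = - \frac{15391909473712}{3}$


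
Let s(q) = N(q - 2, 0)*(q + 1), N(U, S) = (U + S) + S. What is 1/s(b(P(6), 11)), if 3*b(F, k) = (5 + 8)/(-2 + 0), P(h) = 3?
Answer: 36/175 ≈ 0.20571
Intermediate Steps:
N(U, S) = U + 2*S (N(U, S) = (S + U) + S = U + 2*S)
b(F, k) = -13/6 (b(F, k) = ((5 + 8)/(-2 + 0))/3 = (13/(-2))/3 = (13*(-1/2))/3 = (1/3)*(-13/2) = -13/6)
s(q) = (1 + q)*(-2 + q) (s(q) = ((q - 2) + 2*0)*(q + 1) = ((-2 + q) + 0)*(1 + q) = (-2 + q)*(1 + q) = (1 + q)*(-2 + q))
1/s(b(P(6), 11)) = 1/((1 - 13/6)*(-2 - 13/6)) = 1/(-7/6*(-25/6)) = 1/(175/36) = 36/175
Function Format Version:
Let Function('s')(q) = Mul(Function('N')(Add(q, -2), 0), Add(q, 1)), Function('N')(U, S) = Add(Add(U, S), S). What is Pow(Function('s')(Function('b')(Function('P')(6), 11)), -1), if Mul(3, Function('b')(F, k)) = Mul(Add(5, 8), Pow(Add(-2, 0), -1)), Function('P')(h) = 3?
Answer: Rational(36, 175) ≈ 0.20571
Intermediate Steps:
Function('N')(U, S) = Add(U, Mul(2, S)) (Function('N')(U, S) = Add(Add(S, U), S) = Add(U, Mul(2, S)))
Function('b')(F, k) = Rational(-13, 6) (Function('b')(F, k) = Mul(Rational(1, 3), Mul(Add(5, 8), Pow(Add(-2, 0), -1))) = Mul(Rational(1, 3), Mul(13, Pow(-2, -1))) = Mul(Rational(1, 3), Mul(13, Rational(-1, 2))) = Mul(Rational(1, 3), Rational(-13, 2)) = Rational(-13, 6))
Function('s')(q) = Mul(Add(1, q), Add(-2, q)) (Function('s')(q) = Mul(Add(Add(q, -2), Mul(2, 0)), Add(q, 1)) = Mul(Add(Add(-2, q), 0), Add(1, q)) = Mul(Add(-2, q), Add(1, q)) = Mul(Add(1, q), Add(-2, q)))
Pow(Function('s')(Function('b')(Function('P')(6), 11)), -1) = Pow(Mul(Add(1, Rational(-13, 6)), Add(-2, Rational(-13, 6))), -1) = Pow(Mul(Rational(-7, 6), Rational(-25, 6)), -1) = Pow(Rational(175, 36), -1) = Rational(36, 175)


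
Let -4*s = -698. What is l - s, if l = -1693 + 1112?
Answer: -1511/2 ≈ -755.50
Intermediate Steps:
s = 349/2 (s = -¼*(-698) = 349/2 ≈ 174.50)
l = -581
l - s = -581 - 1*349/2 = -581 - 349/2 = -1511/2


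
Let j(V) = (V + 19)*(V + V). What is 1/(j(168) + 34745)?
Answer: 1/97577 ≈ 1.0248e-5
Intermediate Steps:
j(V) = 2*V*(19 + V) (j(V) = (19 + V)*(2*V) = 2*V*(19 + V))
1/(j(168) + 34745) = 1/(2*168*(19 + 168) + 34745) = 1/(2*168*187 + 34745) = 1/(62832 + 34745) = 1/97577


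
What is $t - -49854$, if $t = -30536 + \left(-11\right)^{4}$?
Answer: $33959$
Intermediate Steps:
$t = -15895$ ($t = -30536 + 14641 = -15895$)
$t - -49854 = -15895 - -49854 = -15895 + 49854 = 33959$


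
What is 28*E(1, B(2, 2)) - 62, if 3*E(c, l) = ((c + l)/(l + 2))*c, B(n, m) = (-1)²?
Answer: -502/9 ≈ -55.778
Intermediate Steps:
B(n, m) = 1
E(c, l) = c*(c + l)/(3*(2 + l)) (E(c, l) = (((c + l)/(l + 2))*c)/3 = (((c + l)/(2 + l))*c)/3 = (c*(c + l)/(2 + l))/3 = c*(c + l)/(3*(2 + l)))
28*E(1, B(2, 2)) - 62 = 28*((⅓)*1*(1 + 1)/(2 + 1)) - 62 = 28*((⅓)*1*2/3) - 62 = 28*((⅓)*1*(⅓)*2) - 62 = 28*(2/9) - 62 = 56/9 - 62 = -502/9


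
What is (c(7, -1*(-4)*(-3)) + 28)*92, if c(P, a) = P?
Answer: 3220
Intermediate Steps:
(c(7, -1*(-4)*(-3)) + 28)*92 = (7 + 28)*92 = 35*92 = 3220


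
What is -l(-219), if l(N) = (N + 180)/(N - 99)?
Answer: -13/106 ≈ -0.12264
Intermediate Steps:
l(N) = (180 + N)/(-99 + N)
-l(-219) = -(180 - 219)/(-99 - 219) = -(-39)/(-318) = -(-1)*(-39)/318 = -1*13/106 = -13/106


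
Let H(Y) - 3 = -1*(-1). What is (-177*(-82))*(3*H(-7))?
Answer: 174168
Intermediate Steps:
H(Y) = 4 (H(Y) = 3 - 1*(-1) = 3 + 1 = 4)
(-177*(-82))*(3*H(-7)) = (-177*(-82))*(3*4) = 14514*12 = 174168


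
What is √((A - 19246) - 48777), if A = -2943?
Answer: I*√70966 ≈ 266.39*I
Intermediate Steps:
√((A - 19246) - 48777) = √((-2943 - 19246) - 48777) = √(-22189 - 48777) = √(-70966) = I*√70966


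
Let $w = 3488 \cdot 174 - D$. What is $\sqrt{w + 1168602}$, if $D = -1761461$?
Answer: $5 \sqrt{141479} \approx 1880.7$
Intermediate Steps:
$w = 2368373$ ($w = 3488 \cdot 174 - -1761461 = 606912 + 1761461 = 2368373$)
$\sqrt{w + 1168602} = \sqrt{2368373 + 1168602} = \sqrt{3536975} = 5 \sqrt{141479}$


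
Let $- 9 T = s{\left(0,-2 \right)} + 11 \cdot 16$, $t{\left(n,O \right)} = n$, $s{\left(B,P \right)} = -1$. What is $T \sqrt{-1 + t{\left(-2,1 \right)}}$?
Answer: $- \frac{175 i \sqrt{3}}{9} \approx - 33.679 i$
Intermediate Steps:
$T = - \frac{175}{9}$ ($T = - \frac{-1 + 11 \cdot 16}{9} = - \frac{-1 + 176}{9} = \left(- \frac{1}{9}\right) 175 = - \frac{175}{9} \approx -19.444$)
$T \sqrt{-1 + t{\left(-2,1 \right)}} = - \frac{175 \sqrt{-1 - 2}}{9} = - \frac{175 \sqrt{-3}}{9} = - \frac{175 i \sqrt{3}}{9}$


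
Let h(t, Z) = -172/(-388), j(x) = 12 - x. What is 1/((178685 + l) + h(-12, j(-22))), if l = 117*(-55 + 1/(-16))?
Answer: 1552/267321339 ≈ 5.8057e-6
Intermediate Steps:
h(t, Z) = 43/97 (h(t, Z) = -172*(-1/388) = 43/97)
l = -103077/16 (l = 117*(-55 - 1/16) = 117*(-881/16) = -103077/16 ≈ -6442.3)
1/((178685 + l) + h(-12, j(-22))) = 1/((178685 - 103077/16) + 43/97) = 1/(2755883/16 + 43/97) = 1/(267321339/1552) = 1552/267321339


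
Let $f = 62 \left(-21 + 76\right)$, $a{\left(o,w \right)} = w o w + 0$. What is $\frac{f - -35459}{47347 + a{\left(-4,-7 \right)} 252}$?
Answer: $- \frac{38869}{2045} \approx -19.007$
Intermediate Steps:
$a{\left(o,w \right)} = o w^{2}$ ($a{\left(o,w \right)} = o w w + 0 = o w^{2} + 0 = o w^{2}$)
$f = 3410$ ($f = 62 \cdot 55 = 3410$)
$\frac{f - -35459}{47347 + a{\left(-4,-7 \right)} 252} = \frac{3410 - -35459}{47347 + - 4 \left(-7\right)^{2} \cdot 252} = \frac{3410 + 35459}{47347 + \left(-4\right) 49 \cdot 252} = \frac{38869}{47347 - 49392} = \frac{38869}{-2045} = 38869 \left(- \frac{1}{2045}\right) = - \frac{38869}{2045}$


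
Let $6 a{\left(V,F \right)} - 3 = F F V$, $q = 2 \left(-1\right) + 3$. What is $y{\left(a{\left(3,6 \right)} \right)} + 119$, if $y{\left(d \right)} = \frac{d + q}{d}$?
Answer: $\frac{4442}{37} \approx 120.05$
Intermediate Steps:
$q = 1$ ($q = -2 + 3 = 1$)
$a{\left(V,F \right)} = \frac{1}{2} + \frac{V F^{2}}{6}$ ($a{\left(V,F \right)} = \frac{1}{2} + \frac{F F V}{6} = \frac{1}{2} + \frac{F^{2} V}{6} = \frac{1}{2} + \frac{V F^{2}}{6}$)
$y{\left(d \right)} = \frac{1 + d}{d}$ ($y{\left(d \right)} = \frac{d + 1}{d} = \frac{1 + d}{d}$)
$y{\left(a{\left(3,6 \right)} \right)} + 119 = \frac{1 + \left(\frac{1}{2} + \frac{1}{6} \cdot 3 \cdot 6^{2}\right)}{\frac{1}{2} + \frac{1}{6} \cdot 3 \cdot 6^{2}} + 119 = \frac{1 + \left(\frac{1}{2} + \frac{1}{6} \cdot 3 \cdot 36\right)}{\frac{1}{2} + \frac{1}{6} \cdot 3 \cdot 36} + 119 = \frac{1 + \left(\frac{1}{2} + 18\right)}{\frac{1}{2} + 18} + 119 = \frac{1 + \frac{37}{2}}{\frac{37}{2}} + 119 = \frac{2}{37} \cdot \frac{39}{2} + 119 = \frac{39}{37} + 119 = \frac{4442}{37}$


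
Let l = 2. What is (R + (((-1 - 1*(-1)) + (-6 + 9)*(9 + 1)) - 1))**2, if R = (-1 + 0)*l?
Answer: 729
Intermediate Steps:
R = -2 (R = (-1 + 0)*2 = -1*2 = -2)
(R + (((-1 - 1*(-1)) + (-6 + 9)*(9 + 1)) - 1))**2 = (-2 + (((-1 - 1*(-1)) + (-6 + 9)*(9 + 1)) - 1))**2 = (-2 + (((-1 + 1) + 3*10) - 1))**2 = (-2 + ((0 + 30) - 1))**2 = (-2 + (30 - 1))**2 = (-2 + 29)**2 = 27**2 = 729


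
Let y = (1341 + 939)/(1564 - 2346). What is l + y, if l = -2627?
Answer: -1028297/391 ≈ -2629.9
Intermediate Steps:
y = -1140/391 (y = 2280/(-782) = 2280*(-1/782) = -1140/391 ≈ -2.9156)
l + y = -2627 - 1140/391 = -1028297/391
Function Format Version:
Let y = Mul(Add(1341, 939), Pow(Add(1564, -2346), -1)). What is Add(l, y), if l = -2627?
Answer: Rational(-1028297, 391) ≈ -2629.9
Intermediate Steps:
y = Rational(-1140, 391) (y = Mul(2280, Pow(-782, -1)) = Mul(2280, Rational(-1, 782)) = Rational(-1140, 391) ≈ -2.9156)
Add(l, y) = Add(-2627, Rational(-1140, 391)) = Rational(-1028297, 391)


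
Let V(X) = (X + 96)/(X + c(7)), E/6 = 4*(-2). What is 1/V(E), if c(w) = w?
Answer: -41/48 ≈ -0.85417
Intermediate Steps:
E = -48 (E = 6*(4*(-2)) = 6*(-8) = -48)
V(X) = (96 + X)/(7 + X) (V(X) = (X + 96)/(X + 7) = (96 + X)/(7 + X))
1/V(E) = 1/((96 - 48)/(7 - 48)) = 1/(48/(-41)) = 1/(-1/41*48) = 1/(-48/41) = -41/48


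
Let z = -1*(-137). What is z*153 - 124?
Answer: 20837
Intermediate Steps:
z = 137
z*153 - 124 = 137*153 - 124 = 20961 - 124 = 20837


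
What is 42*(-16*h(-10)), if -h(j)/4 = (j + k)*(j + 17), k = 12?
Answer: 37632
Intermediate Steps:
h(j) = -4*(12 + j)*(17 + j) (h(j) = -4*(j + 12)*(j + 17) = -4*(12 + j)*(17 + j))
42*(-16*h(-10)) = 42*(-16*(-816 - 116*(-10) - 4*(-10)**2)) = 42*(-16*(-816 + 1160 - 4*100)) = 42*(-16*(-816 + 1160 - 400)) = 42*(-16*(-56)) = 42*896 = 37632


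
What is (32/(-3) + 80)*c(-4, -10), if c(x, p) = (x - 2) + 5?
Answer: -208/3 ≈ -69.333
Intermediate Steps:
c(x, p) = 3 + x (c(x, p) = (-2 + x) + 5 = 3 + x)
(32/(-3) + 80)*c(-4, -10) = (32/(-3) + 80)*(3 - 4) = (32*(-⅓) + 80)*(-1) = (-32/3 + 80)*(-1) = (208/3)*(-1) = -208/3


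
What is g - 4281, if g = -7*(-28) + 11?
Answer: -4074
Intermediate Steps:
g = 207 (g = 196 + 11 = 207)
g - 4281 = 207 - 4281 = -4074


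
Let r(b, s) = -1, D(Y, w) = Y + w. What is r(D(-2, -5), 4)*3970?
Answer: -3970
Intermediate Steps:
r(D(-2, -5), 4)*3970 = -1*3970 = -3970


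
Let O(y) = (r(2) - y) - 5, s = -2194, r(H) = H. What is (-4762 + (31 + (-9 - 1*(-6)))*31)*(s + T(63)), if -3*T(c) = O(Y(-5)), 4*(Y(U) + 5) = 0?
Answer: 8546032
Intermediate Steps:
Y(U) = -5 (Y(U) = -5 + (¼)*0 = -5 + 0 = -5)
O(y) = -3 - y (O(y) = (2 - y) - 5 = -3 - y)
T(c) = -⅔ (T(c) = -(-3 - 1*(-5))/3 = -(-3 + 5)/3 = -⅓*2 = -⅔)
(-4762 + (31 + (-9 - 1*(-6)))*31)*(s + T(63)) = (-4762 + (31 + (-9 - 1*(-6)))*31)*(-2194 - ⅔) = (-4762 + (31 + (-9 + 6))*31)*(-6584/3) = (-4762 + (31 - 3)*31)*(-6584/3) = (-4762 + 28*31)*(-6584/3) = (-4762 + 868)*(-6584/3) = -3894*(-6584/3) = 8546032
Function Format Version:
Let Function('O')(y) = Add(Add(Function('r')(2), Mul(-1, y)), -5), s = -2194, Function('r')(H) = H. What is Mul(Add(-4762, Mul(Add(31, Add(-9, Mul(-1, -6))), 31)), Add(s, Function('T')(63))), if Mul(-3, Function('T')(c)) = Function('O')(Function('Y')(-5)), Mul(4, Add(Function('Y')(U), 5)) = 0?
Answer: 8546032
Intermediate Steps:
Function('Y')(U) = -5 (Function('Y')(U) = Add(-5, Mul(Rational(1, 4), 0)) = Add(-5, 0) = -5)
Function('O')(y) = Add(-3, Mul(-1, y)) (Function('O')(y) = Add(Add(2, Mul(-1, y)), -5) = Add(-3, Mul(-1, y)))
Function('T')(c) = Rational(-2, 3) (Function('T')(c) = Mul(Rational(-1, 3), Add(-3, Mul(-1, -5))) = Mul(Rational(-1, 3), Add(-3, 5)) = Mul(Rational(-1, 3), 2) = Rational(-2, 3))
Mul(Add(-4762, Mul(Add(31, Add(-9, Mul(-1, -6))), 31)), Add(s, Function('T')(63))) = Mul(Add(-4762, Mul(Add(31, Add(-9, Mul(-1, -6))), 31)), Add(-2194, Rational(-2, 3))) = Mul(Add(-4762, Mul(Add(31, Add(-9, 6)), 31)), Rational(-6584, 3)) = Mul(Add(-4762, Mul(Add(31, -3), 31)), Rational(-6584, 3)) = Mul(Add(-4762, Mul(28, 31)), Rational(-6584, 3)) = Mul(Add(-4762, 868), Rational(-6584, 3)) = Mul(-3894, Rational(-6584, 3)) = 8546032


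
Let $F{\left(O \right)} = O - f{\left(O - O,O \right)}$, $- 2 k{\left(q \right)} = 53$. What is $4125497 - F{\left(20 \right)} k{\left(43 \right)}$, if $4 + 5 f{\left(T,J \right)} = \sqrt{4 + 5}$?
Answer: $\frac{41260323}{10} \approx 4.126 \cdot 10^{6}$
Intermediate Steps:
$f{\left(T,J \right)} = - \frac{1}{5}$ ($f{\left(T,J \right)} = - \frac{4}{5} + \frac{\sqrt{4 + 5}}{5} = - \frac{4}{5} + \frac{\sqrt{9}}{5} = - \frac{4}{5} + \frac{1}{5} \cdot 3 = - \frac{4}{5} + \frac{3}{5} = - \frac{1}{5}$)
$k{\left(q \right)} = - \frac{53}{2}$ ($k{\left(q \right)} = \left(- \frac{1}{2}\right) 53 = - \frac{53}{2}$)
$F{\left(O \right)} = \frac{1}{5} + O$ ($F{\left(O \right)} = O - - \frac{1}{5} = O + \frac{1}{5} = \frac{1}{5} + O$)
$4125497 - F{\left(20 \right)} k{\left(43 \right)} = 4125497 - \left(\frac{1}{5} + 20\right) \left(- \frac{53}{2}\right) = 4125497 - \frac{101}{5} \left(- \frac{53}{2}\right) = 4125497 - - \frac{5353}{10} = 4125497 + \frac{5353}{10} = \frac{41260323}{10}$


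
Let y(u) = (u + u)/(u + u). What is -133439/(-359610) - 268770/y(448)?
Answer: -96652246261/359610 ≈ -2.6877e+5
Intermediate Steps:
y(u) = 1 (y(u) = (2*u)/((2*u)) = (2*u)*(1/(2*u)) = 1)
-133439/(-359610) - 268770/y(448) = -133439/(-359610) - 268770/1 = -133439*(-1/359610) - 268770*1 = 133439/359610 - 268770 = -96652246261/359610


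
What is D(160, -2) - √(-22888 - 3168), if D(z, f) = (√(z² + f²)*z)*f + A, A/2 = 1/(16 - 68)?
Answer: -1/26 - 640*√6401 - 2*I*√6514 ≈ -51204.0 - 161.42*I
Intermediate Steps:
A = -1/26 (A = 2/(16 - 68) = 2/(-52) = 2*(-1/52) = -1/26 ≈ -0.038462)
D(z, f) = -1/26 + f*z*√(f² + z²) (D(z, f) = (√(z² + f²)*z)*f - 1/26 = (√(f² + z²)*z)*f - 1/26 = (z*√(f² + z²))*f - 1/26 = f*z*√(f² + z²) - 1/26 = -1/26 + f*z*√(f² + z²))
D(160, -2) - √(-22888 - 3168) = (-1/26 - 2*160*√((-2)² + 160²)) - √(-22888 - 3168) = (-1/26 - 2*160*√(4 + 25600)) - √(-26056) = (-1/26 - 2*160*√25604) - 2*I*√6514 = (-1/26 - 2*160*2*√6401) - 2*I*√6514 = (-1/26 - 640*√6401) - 2*I*√6514 = -1/26 - 640*√6401 - 2*I*√6514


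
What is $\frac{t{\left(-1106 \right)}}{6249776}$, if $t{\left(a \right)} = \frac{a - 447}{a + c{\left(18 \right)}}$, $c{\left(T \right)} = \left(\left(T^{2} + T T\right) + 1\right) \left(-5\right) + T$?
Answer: $\frac{1553}{27080279408} \approx 5.7348 \cdot 10^{-8}$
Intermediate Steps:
$c{\left(T \right)} = -5 + T - 10 T^{2}$ ($c{\left(T \right)} = \left(\left(T^{2} + T^{2}\right) + 1\right) \left(-5\right) + T = \left(2 T^{2} + 1\right) \left(-5\right) + T = \left(1 + 2 T^{2}\right) \left(-5\right) + T = \left(-5 - 10 T^{2}\right) + T = -5 + T - 10 T^{2}$)
$t{\left(a \right)} = \frac{-447 + a}{-3227 + a}$ ($t{\left(a \right)} = \frac{a - 447}{a - \left(-13 + 3240\right)} = \frac{-447 + a}{a - 3227} = \frac{-447 + a}{-3227 + a}$)
$\frac{t{\left(-1106 \right)}}{6249776} = \frac{\frac{1}{-3227 - 1106} \left(-447 - 1106\right)}{6249776} = \frac{1}{-4333} \left(-1553\right) \frac{1}{6249776} = \left(- \frac{1}{4333}\right) \left(-1553\right) \frac{1}{6249776} = \frac{1553}{4333} \cdot \frac{1}{6249776} = \frac{1553}{27080279408}$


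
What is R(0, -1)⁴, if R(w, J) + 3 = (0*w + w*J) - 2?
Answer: 625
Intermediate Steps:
R(w, J) = -5 + J*w (R(w, J) = -3 + ((0*w + w*J) - 2) = -3 + ((0 + J*w) - 2) = -3 + (J*w - 2) = -3 + (-2 + J*w) = -5 + J*w)
R(0, -1)⁴ = (-5 - 1*0)⁴ = (-5 + 0)⁴ = (-5)⁴ = 625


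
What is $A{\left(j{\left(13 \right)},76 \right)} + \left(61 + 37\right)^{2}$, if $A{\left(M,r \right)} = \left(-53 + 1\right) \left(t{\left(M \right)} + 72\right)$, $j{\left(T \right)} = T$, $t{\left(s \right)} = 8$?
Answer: $5444$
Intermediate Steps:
$A{\left(M,r \right)} = -4160$ ($A{\left(M,r \right)} = \left(-53 + 1\right) \left(8 + 72\right) = \left(-52\right) 80 = -4160$)
$A{\left(j{\left(13 \right)},76 \right)} + \left(61 + 37\right)^{2} = -4160 + \left(61 + 37\right)^{2} = -4160 + 98^{2} = -4160 + 9604 = 5444$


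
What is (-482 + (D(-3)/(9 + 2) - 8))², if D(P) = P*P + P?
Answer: 28987456/121 ≈ 2.3957e+5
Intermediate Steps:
D(P) = P + P² (D(P) = P² + P = P + P²)
(-482 + (D(-3)/(9 + 2) - 8))² = (-482 + ((-3*(1 - 3))/(9 + 2) - 8))² = (-482 + (-3*(-2)/11 - 8))² = (-482 + (6*(1/11) - 8))² = (-482 + (6/11 - 8))² = (-482 - 82/11)² = (-5384/11)² = 28987456/121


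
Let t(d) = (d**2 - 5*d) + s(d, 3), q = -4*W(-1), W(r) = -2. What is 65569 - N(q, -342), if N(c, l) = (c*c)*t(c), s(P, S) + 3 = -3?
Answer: 64417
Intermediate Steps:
s(P, S) = -6 (s(P, S) = -3 - 3 = -6)
q = 8 (q = -4*(-2) = 8)
t(d) = -6 + d**2 - 5*d (t(d) = (d**2 - 5*d) - 6 = -6 + d**2 - 5*d)
N(c, l) = c**2*(-6 + c**2 - 5*c) (N(c, l) = (c*c)*(-6 + c**2 - 5*c) = c**2*(-6 + c**2 - 5*c))
65569 - N(q, -342) = 65569 - 8**2*(-6 + 8**2 - 5*8) = 65569 - 64*(-6 + 64 - 40) = 65569 - 64*18 = 65569 - 1*1152 = 65569 - 1152 = 64417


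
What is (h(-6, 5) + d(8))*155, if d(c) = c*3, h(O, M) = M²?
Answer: 7595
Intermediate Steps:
d(c) = 3*c
(h(-6, 5) + d(8))*155 = (5² + 3*8)*155 = (25 + 24)*155 = 49*155 = 7595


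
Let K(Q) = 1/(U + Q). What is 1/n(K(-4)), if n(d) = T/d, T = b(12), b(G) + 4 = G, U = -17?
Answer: -1/168 ≈ -0.0059524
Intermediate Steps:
b(G) = -4 + G
K(Q) = 1/(-17 + Q)
T = 8 (T = -4 + 12 = 8)
n(d) = 8/d
1/n(K(-4)) = 1/(8/(1/(-17 - 4))) = 1/(8/(1/(-21))) = 1/(8/(-1/21)) = 1/(8*(-21)) = 1/(-168) = -1/168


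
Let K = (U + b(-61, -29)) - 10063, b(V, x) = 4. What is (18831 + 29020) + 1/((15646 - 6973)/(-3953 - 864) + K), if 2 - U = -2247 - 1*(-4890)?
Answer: 2927742997806/61184573 ≈ 47851.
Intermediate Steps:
U = -2641 (U = 2 - (-2247 - 1*(-4890)) = 2 - (-2247 + 4890) = 2 - 1*2643 = 2 - 2643 = -2641)
K = -12700 (K = (-2641 + 4) - 10063 = -2637 - 10063 = -12700)
(18831 + 29020) + 1/((15646 - 6973)/(-3953 - 864) + K) = (18831 + 29020) + 1/((15646 - 6973)/(-3953 - 864) - 12700) = 47851 + 1/(8673/(-4817) - 12700) = 47851 + 1/(8673*(-1/4817) - 12700) = 47851 + 1/(-8673/4817 - 12700) = 47851 + 1/(-61184573/4817) = 47851 - 4817/61184573 = 2927742997806/61184573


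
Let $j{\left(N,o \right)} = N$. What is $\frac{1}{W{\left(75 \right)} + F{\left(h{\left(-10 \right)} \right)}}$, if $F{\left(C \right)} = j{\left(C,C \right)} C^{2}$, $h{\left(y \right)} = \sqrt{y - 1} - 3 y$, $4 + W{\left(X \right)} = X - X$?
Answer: $- \frac{i}{- 26006 i + 2689 \sqrt{11}} \approx 3.4406 \cdot 10^{-5} - 1.1799 \cdot 10^{-5} i$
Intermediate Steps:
$W{\left(X \right)} = -4$ ($W{\left(X \right)} = -4 + \left(X - X\right) = -4 + 0 = -4$)
$h{\left(y \right)} = \sqrt{-1 + y} - 3 y$
$F{\left(C \right)} = C^{3}$ ($F{\left(C \right)} = C C^{2} = C^{3}$)
$\frac{1}{W{\left(75 \right)} + F{\left(h{\left(-10 \right)} \right)}} = \frac{1}{-4 + \left(\sqrt{-1 - 10} - -30\right)^{3}} = \frac{1}{-4 + \left(\sqrt{-11} + 30\right)^{3}} = \frac{1}{-4 + \left(i \sqrt{11} + 30\right)^{3}} = \frac{1}{-4 + \left(30 + i \sqrt{11}\right)^{3}}$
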